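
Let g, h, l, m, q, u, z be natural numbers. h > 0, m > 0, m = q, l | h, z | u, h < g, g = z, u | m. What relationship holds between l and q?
l < q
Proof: l | h and h > 0, therefore l ≤ h. Since h < g, l < g. Since g = z, l < z. From z | u and u | m, z | m. m > 0, so z ≤ m. m = q, so z ≤ q. l < z, so l < q.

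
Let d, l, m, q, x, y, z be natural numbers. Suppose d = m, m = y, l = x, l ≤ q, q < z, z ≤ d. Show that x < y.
Since d = m and m = y, d = y. l = x and l ≤ q, hence x ≤ q. q < z, so x < z. Since z ≤ d, x < d. Since d = y, x < y.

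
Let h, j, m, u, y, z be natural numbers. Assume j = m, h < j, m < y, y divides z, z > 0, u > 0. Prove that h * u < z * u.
Because j = m and h < j, h < m. Since m < y, h < y. Because y divides z and z > 0, y ≤ z. Since h < y, h < z. Since u > 0, by multiplying by a positive, h * u < z * u.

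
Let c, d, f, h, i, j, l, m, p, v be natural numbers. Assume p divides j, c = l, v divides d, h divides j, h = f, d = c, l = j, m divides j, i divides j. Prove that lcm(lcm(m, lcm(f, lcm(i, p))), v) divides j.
h = f and h divides j, hence f divides j. i divides j and p divides j, thus lcm(i, p) divides j. Since f divides j, lcm(f, lcm(i, p)) divides j. m divides j, so lcm(m, lcm(f, lcm(i, p))) divides j. Since c = l and l = j, c = j. d = c and v divides d, therefore v divides c. c = j, so v divides j. Since lcm(m, lcm(f, lcm(i, p))) divides j, lcm(lcm(m, lcm(f, lcm(i, p))), v) divides j.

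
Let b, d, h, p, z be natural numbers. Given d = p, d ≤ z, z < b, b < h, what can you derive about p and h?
p < h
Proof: Since d ≤ z and z < b, d < b. Since d = p, p < b. b < h, so p < h.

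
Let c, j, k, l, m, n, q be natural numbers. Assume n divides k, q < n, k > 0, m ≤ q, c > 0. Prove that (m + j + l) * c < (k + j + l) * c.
n divides k and k > 0, hence n ≤ k. q < n, so q < k. Since m ≤ q, m < k. Then m + j < k + j. Then m + j + l < k + j + l. Combined with c > 0, by multiplying by a positive, (m + j + l) * c < (k + j + l) * c.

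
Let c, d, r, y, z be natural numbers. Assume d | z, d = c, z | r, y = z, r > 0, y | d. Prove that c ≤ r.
y = z and y | d, therefore z | d. Since d | z, z = d. Since z | r, d | r. Since r > 0, d ≤ r. d = c, so c ≤ r.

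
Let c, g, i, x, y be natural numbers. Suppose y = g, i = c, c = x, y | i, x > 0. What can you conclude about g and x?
g ≤ x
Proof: i = c and c = x, hence i = x. Since y | i, y | x. Since y = g, g | x. x > 0, so g ≤ x.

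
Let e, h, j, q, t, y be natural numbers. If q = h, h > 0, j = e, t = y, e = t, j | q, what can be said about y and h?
y ≤ h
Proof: From e = t and t = y, e = y. j = e and j | q, hence e | q. q = h, so e | h. e = y, so y | h. h > 0, so y ≤ h.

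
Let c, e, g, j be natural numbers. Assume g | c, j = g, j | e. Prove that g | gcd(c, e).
Because j = g and j | e, g | e. g | c, so g | gcd(c, e).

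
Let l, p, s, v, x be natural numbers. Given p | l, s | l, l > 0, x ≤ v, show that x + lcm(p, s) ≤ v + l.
p | l and s | l, so lcm(p, s) | l. Since l > 0, lcm(p, s) ≤ l. Because x ≤ v, x + lcm(p, s) ≤ v + l.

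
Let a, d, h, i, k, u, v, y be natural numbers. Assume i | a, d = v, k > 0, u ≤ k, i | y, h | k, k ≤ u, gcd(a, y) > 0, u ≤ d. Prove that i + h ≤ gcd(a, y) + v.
i | a and i | y, thus i | gcd(a, y). Since gcd(a, y) > 0, i ≤ gcd(a, y). h | k and k > 0, hence h ≤ k. Because u ≤ k and k ≤ u, u = k. Since u ≤ d, k ≤ d. d = v, so k ≤ v. Since h ≤ k, h ≤ v. Since i ≤ gcd(a, y), i + h ≤ gcd(a, y) + v.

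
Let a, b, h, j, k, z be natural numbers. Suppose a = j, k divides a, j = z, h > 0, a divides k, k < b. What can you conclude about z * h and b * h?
z * h < b * h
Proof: a = j and j = z, therefore a = z. Because k divides a and a divides k, k = a. k < b, so a < b. a = z, so z < b. Since h > 0, by multiplying by a positive, z * h < b * h.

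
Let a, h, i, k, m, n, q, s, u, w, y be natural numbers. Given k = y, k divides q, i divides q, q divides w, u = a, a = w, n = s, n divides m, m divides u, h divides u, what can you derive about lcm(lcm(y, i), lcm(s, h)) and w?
lcm(lcm(y, i), lcm(s, h)) divides w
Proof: Because k = y and k divides q, y divides q. i divides q, so lcm(y, i) divides q. From q divides w, lcm(y, i) divides w. u = a and a = w, therefore u = w. n = s and n divides m, hence s divides m. m divides u, so s divides u. Because h divides u, lcm(s, h) divides u. u = w, so lcm(s, h) divides w. lcm(y, i) divides w, so lcm(lcm(y, i), lcm(s, h)) divides w.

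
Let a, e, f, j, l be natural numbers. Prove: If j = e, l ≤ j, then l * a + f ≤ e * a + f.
j = e and l ≤ j, so l ≤ e. Then l * a ≤ e * a. Then l * a + f ≤ e * a + f.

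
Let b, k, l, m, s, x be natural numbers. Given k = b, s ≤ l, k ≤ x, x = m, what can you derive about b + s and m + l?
b + s ≤ m + l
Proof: x = m and k ≤ x, hence k ≤ m. k = b, so b ≤ m. s ≤ l, so b + s ≤ m + l.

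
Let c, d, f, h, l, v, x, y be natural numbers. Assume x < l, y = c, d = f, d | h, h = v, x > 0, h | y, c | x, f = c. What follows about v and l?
v < l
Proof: d = f and f = c, thus d = c. d | h, so c | h. From y = c and h | y, h | c. c | h, so c = h. Since h = v, c = v. c | x and x > 0, therefore c ≤ x. Since x < l, c < l. c = v, so v < l.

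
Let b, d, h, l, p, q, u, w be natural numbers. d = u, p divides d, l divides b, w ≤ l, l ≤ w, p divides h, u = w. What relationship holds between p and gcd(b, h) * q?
p divides gcd(b, h) * q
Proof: Because w ≤ l and l ≤ w, w = l. u = w, so u = l. d = u and p divides d, so p divides u. Since u = l, p divides l. Since l divides b, p divides b. Since p divides h, p divides gcd(b, h). Then p divides gcd(b, h) * q.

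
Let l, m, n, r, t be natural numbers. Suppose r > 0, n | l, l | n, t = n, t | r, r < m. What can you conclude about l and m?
l < m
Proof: n | l and l | n, thus n = l. t | r and r > 0, hence t ≤ r. Since t = n, n ≤ r. From r < m, n < m. Because n = l, l < m.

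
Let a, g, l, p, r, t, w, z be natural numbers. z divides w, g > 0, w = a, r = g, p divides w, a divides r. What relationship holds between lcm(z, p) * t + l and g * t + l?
lcm(z, p) * t + l ≤ g * t + l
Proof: From z divides w and p divides w, lcm(z, p) divides w. From w = a, lcm(z, p) divides a. r = g and a divides r, so a divides g. lcm(z, p) divides a, so lcm(z, p) divides g. Since g > 0, lcm(z, p) ≤ g. By multiplying by a non-negative, lcm(z, p) * t ≤ g * t. Then lcm(z, p) * t + l ≤ g * t + l.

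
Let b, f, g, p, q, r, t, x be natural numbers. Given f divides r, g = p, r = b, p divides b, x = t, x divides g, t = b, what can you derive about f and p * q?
f divides p * q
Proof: x = t and x divides g, thus t divides g. From g = p, t divides p. Since t = b, b divides p. p divides b, so b = p. Since r = b, r = p. Since f divides r, f divides p. Then f divides p * q.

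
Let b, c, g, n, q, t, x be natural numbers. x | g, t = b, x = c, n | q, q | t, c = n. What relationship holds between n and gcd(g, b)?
n | gcd(g, b)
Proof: x = c and c = n, hence x = n. x | g, so n | g. Since t = b and q | t, q | b. n | q, so n | b. n | g, so n | gcd(g, b).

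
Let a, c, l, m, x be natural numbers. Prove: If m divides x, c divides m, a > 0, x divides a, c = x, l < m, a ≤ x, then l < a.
c = x and c divides m, thus x divides m. Since m divides x, m = x. x divides a and a > 0, therefore x ≤ a. a ≤ x, so x = a. Since m = x, m = a. Since l < m, l < a.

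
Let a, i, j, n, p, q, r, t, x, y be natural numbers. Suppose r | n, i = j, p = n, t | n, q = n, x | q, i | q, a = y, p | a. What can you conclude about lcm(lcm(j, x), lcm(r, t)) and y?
lcm(lcm(j, x), lcm(r, t)) | y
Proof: i = j and i | q, hence j | q. x | q, so lcm(j, x) | q. Since q = n, lcm(j, x) | n. r | n and t | n, thus lcm(r, t) | n. lcm(j, x) | n, so lcm(lcm(j, x), lcm(r, t)) | n. Because p = n and p | a, n | a. a = y, so n | y. Since lcm(lcm(j, x), lcm(r, t)) | n, lcm(lcm(j, x), lcm(r, t)) | y.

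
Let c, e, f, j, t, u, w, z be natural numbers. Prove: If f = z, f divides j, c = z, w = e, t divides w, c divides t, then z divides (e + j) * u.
Since c = z and c divides t, z divides t. Since t divides w, z divides w. Since w = e, z divides e. f = z and f divides j, therefore z divides j. Since z divides e, z divides e + j. Then z divides (e + j) * u.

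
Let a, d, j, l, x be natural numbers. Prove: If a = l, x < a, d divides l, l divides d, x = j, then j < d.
l divides d and d divides l, therefore l = d. Because a = l, a = d. Since x < a, x < d. From x = j, j < d.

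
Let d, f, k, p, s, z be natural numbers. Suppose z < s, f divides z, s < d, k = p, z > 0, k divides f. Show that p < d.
From k divides f and f divides z, k divides z. Since z > 0, k ≤ z. z < s and s < d, therefore z < d. k ≤ z, so k < d. Since k = p, p < d.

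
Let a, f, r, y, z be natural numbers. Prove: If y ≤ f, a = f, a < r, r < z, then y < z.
a = f and a < r, thus f < r. From r < z, f < z. y ≤ f, so y < z.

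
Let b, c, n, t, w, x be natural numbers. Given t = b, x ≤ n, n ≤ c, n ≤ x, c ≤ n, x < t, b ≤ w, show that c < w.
x ≤ n and n ≤ x, thus x = n. n ≤ c and c ≤ n, therefore n = c. Since x = n, x = c. Because t = b and x < t, x < b. b ≤ w, so x < w. Because x = c, c < w.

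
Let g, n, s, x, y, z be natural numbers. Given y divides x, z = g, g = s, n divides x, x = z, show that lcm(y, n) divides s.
From z = g and g = s, z = s. y divides x and n divides x, so lcm(y, n) divides x. x = z, so lcm(y, n) divides z. z = s, so lcm(y, n) divides s.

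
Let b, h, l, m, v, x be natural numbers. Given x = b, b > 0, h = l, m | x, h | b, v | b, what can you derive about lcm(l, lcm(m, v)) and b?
lcm(l, lcm(m, v)) ≤ b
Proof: h = l and h | b, therefore l | b. x = b and m | x, so m | b. Since v | b, lcm(m, v) | b. Since l | b, lcm(l, lcm(m, v)) | b. Because b > 0, lcm(l, lcm(m, v)) ≤ b.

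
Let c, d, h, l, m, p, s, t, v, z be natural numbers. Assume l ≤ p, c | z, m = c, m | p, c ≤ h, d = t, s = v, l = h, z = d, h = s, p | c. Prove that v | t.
Because h = s and s = v, h = v. m = c and m | p, so c | p. p | c, so p = c. From l = h and l ≤ p, h ≤ p. Since p = c, h ≤ c. c ≤ h, so c = h. Since z = d and c | z, c | d. Since c = h, h | d. Since d = t, h | t. h = v, so v | t.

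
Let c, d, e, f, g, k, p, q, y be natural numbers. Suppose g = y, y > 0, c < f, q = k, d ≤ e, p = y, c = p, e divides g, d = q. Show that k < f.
Because d = q and q = k, d = k. d ≤ e, so k ≤ e. Since g = y and e divides g, e divides y. Because y > 0, e ≤ y. c = p and p = y, hence c = y. c < f, so y < f. e ≤ y, so e < f. Since k ≤ e, k < f.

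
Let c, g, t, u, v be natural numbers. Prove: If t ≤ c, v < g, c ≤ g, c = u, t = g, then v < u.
From t = g and t ≤ c, g ≤ c. From c ≤ g, g = c. Since c = u, g = u. v < g, so v < u.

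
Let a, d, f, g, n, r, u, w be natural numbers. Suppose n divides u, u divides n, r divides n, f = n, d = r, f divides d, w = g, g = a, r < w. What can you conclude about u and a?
u < a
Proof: n divides u and u divides n, thus n = u. d = r and f divides d, so f divides r. Since f = n, n divides r. r divides n, so r = n. Because w = g and g = a, w = a. Since r < w, r < a. Because r = n, n < a. n = u, so u < a.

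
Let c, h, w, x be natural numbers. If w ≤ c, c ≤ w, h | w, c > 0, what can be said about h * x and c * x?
h * x ≤ c * x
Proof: w ≤ c and c ≤ w, thus w = c. Since h | w, h | c. Since c > 0, h ≤ c. Then h * x ≤ c * x.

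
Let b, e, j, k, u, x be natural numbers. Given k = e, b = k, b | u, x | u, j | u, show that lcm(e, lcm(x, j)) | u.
b = k and b | u, therefore k | u. k = e, so e | u. x | u and j | u, therefore lcm(x, j) | u. e | u, so lcm(e, lcm(x, j)) | u.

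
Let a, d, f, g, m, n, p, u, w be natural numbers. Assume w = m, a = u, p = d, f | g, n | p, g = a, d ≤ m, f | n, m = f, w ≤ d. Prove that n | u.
From w = m and w ≤ d, m ≤ d. Since d ≤ m, d = m. From p = d, p = m. Since m = f, p = f. Because n | p, n | f. f | n, so f = n. g = a and a = u, therefore g = u. f | g, so f | u. Since f = n, n | u.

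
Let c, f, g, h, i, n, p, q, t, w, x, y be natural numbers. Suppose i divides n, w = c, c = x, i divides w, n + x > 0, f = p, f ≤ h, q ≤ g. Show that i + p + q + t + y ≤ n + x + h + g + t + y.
Because w = c and c = x, w = x. Since i divides w, i divides x. i divides n, so i divides n + x. n + x > 0, so i ≤ n + x. f = p and f ≤ h, hence p ≤ h. q ≤ g, so p + q ≤ h + g. Then p + q + t ≤ h + g + t. i ≤ n + x, so i + p + q + t ≤ n + x + h + g + t. Then i + p + q + t + y ≤ n + x + h + g + t + y.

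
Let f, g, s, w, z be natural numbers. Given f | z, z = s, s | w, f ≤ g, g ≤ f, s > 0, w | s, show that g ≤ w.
Because s | w and w | s, s = w. Since f ≤ g and g ≤ f, f = g. z = s and f | z, thus f | s. s > 0, so f ≤ s. f = g, so g ≤ s. Since s = w, g ≤ w.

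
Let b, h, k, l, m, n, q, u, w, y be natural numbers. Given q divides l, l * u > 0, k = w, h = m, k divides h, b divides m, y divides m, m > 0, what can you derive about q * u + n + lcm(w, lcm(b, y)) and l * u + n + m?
q * u + n + lcm(w, lcm(b, y)) ≤ l * u + n + m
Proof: q divides l, thus q * u divides l * u. Since l * u > 0, q * u ≤ l * u. Then q * u + n ≤ l * u + n. h = m and k divides h, hence k divides m. k = w, so w divides m. Since b divides m and y divides m, lcm(b, y) divides m. Since w divides m, lcm(w, lcm(b, y)) divides m. Since m > 0, lcm(w, lcm(b, y)) ≤ m. Since q * u + n ≤ l * u + n, q * u + n + lcm(w, lcm(b, y)) ≤ l * u + n + m.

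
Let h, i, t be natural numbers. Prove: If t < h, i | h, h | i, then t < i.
Since h | i and i | h, h = i. Since t < h, t < i.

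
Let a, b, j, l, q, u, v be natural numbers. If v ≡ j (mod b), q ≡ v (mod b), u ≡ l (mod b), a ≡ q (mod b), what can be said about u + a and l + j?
u + a ≡ l + j (mod b)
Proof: From a ≡ q (mod b) and q ≡ v (mod b), a ≡ v (mod b). From v ≡ j (mod b), a ≡ j (mod b). Combined with u ≡ l (mod b), by adding congruences, u + a ≡ l + j (mod b).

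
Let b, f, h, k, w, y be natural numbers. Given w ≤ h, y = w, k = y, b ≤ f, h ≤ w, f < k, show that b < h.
k = y and y = w, hence k = w. w ≤ h and h ≤ w, hence w = h. Since k = w, k = h. b ≤ f and f < k, therefore b < k. Because k = h, b < h.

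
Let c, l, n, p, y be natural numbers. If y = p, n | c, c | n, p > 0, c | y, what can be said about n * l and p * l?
n * l ≤ p * l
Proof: From c | n and n | c, c = n. Since c | y, n | y. y = p, so n | p. p > 0, so n ≤ p. Then n * l ≤ p * l.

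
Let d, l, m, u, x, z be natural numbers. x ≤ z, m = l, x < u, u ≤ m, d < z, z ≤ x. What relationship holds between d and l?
d < l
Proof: x ≤ z and z ≤ x, thus x = z. Since x < u, z < u. m = l and u ≤ m, thus u ≤ l. Since z < u, z < l. d < z, so d < l.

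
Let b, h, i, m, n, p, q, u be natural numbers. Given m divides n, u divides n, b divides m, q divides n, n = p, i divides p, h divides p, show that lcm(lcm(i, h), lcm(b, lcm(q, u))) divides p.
i divides p and h divides p, therefore lcm(i, h) divides p. b divides m and m divides n, therefore b divides n. q divides n and u divides n, thus lcm(q, u) divides n. Since b divides n, lcm(b, lcm(q, u)) divides n. n = p, so lcm(b, lcm(q, u)) divides p. lcm(i, h) divides p, so lcm(lcm(i, h), lcm(b, lcm(q, u))) divides p.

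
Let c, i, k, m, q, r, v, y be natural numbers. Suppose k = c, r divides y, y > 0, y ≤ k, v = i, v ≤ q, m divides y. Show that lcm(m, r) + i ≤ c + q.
Because m divides y and r divides y, lcm(m, r) divides y. y > 0, so lcm(m, r) ≤ y. Because y ≤ k, lcm(m, r) ≤ k. Since k = c, lcm(m, r) ≤ c. v = i and v ≤ q, so i ≤ q. Since lcm(m, r) ≤ c, lcm(m, r) + i ≤ c + q.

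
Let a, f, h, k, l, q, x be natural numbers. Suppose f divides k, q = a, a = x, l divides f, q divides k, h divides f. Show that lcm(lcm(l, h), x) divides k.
l divides f and h divides f, so lcm(l, h) divides f. f divides k, so lcm(l, h) divides k. Because q = a and a = x, q = x. Since q divides k, x divides k. Since lcm(l, h) divides k, lcm(lcm(l, h), x) divides k.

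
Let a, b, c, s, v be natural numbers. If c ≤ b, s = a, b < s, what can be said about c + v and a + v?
c + v < a + v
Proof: Because s = a and b < s, b < a. c ≤ b, so c < a. Then c + v < a + v.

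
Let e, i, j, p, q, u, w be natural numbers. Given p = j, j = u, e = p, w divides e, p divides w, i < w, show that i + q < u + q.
p = j and j = u, therefore p = u. e = p and w divides e, therefore w divides p. p divides w, so w = p. Since i < w, i < p. p = u, so i < u. Then i + q < u + q.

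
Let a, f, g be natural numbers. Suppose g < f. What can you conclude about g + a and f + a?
g + a < f + a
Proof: g < f. By adding to both sides, g + a < f + a.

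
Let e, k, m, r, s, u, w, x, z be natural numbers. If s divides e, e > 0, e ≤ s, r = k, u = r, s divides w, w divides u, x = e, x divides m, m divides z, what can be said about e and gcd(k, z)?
e divides gcd(k, z)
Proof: s divides e and e > 0, therefore s ≤ e. e ≤ s, so s = e. Since s divides w and w divides u, s divides u. Since u = r, s divides r. r = k, so s divides k. s = e, so e divides k. x = e and x divides m, so e divides m. m divides z, so e divides z. From e divides k, e divides gcd(k, z).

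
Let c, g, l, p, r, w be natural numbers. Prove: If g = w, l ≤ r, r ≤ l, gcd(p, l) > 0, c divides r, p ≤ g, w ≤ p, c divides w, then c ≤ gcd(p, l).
From g = w and p ≤ g, p ≤ w. w ≤ p, so w = p. c divides w, so c divides p. r ≤ l and l ≤ r, therefore r = l. c divides r, so c divides l. c divides p, so c divides gcd(p, l). gcd(p, l) > 0, so c ≤ gcd(p, l).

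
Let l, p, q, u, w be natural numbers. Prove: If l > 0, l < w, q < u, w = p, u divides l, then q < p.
u divides l and l > 0, therefore u ≤ l. Since l < w, u < w. Since q < u, q < w. Since w = p, q < p.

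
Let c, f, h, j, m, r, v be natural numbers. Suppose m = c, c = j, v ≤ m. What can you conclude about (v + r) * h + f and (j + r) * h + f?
(v + r) * h + f ≤ (j + r) * h + f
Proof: From m = c and c = j, m = j. Since v ≤ m, v ≤ j. Then v + r ≤ j + r. Then (v + r) * h ≤ (j + r) * h. Then (v + r) * h + f ≤ (j + r) * h + f.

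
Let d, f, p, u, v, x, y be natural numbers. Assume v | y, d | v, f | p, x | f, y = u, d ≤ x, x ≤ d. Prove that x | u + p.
Since d ≤ x and x ≤ d, d = x. d | v, so x | v. Since y = u and v | y, v | u. x | v, so x | u. x | f and f | p, so x | p. Since x | u, x | u + p.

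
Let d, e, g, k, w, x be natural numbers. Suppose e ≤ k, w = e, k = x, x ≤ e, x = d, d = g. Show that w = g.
From k = x and e ≤ k, e ≤ x. x ≤ e, so e = x. Because w = e, w = x. x = d, so w = d. Because d = g, w = g.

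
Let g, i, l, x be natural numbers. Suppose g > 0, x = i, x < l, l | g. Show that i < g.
Because l | g and g > 0, l ≤ g. From x < l, x < g. x = i, so i < g.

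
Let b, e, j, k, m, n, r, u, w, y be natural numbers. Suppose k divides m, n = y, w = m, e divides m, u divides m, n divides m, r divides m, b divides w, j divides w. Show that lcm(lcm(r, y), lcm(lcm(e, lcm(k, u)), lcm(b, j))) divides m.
n = y and n divides m, therefore y divides m. r divides m, so lcm(r, y) divides m. k divides m and u divides m, so lcm(k, u) divides m. e divides m, so lcm(e, lcm(k, u)) divides m. From b divides w and j divides w, lcm(b, j) divides w. w = m, so lcm(b, j) divides m. From lcm(e, lcm(k, u)) divides m, lcm(lcm(e, lcm(k, u)), lcm(b, j)) divides m. Because lcm(r, y) divides m, lcm(lcm(r, y), lcm(lcm(e, lcm(k, u)), lcm(b, j))) divides m.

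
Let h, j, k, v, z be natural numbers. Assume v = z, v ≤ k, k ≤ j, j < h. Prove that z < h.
v ≤ k and k ≤ j, hence v ≤ j. v = z, so z ≤ j. j < h, so z < h.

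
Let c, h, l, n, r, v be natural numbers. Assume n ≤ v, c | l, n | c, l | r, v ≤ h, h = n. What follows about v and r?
v | r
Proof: h = n and v ≤ h, hence v ≤ n. Since n ≤ v, n = v. From n | c and c | l, n | l. Since l | r, n | r. Since n = v, v | r.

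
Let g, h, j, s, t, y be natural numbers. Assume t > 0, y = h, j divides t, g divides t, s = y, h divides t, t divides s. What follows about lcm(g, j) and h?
lcm(g, j) ≤ h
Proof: s = y and y = h, hence s = h. From t divides s, t divides h. h divides t, so t = h. From g divides t and j divides t, lcm(g, j) divides t. Because t > 0, lcm(g, j) ≤ t. t = h, so lcm(g, j) ≤ h.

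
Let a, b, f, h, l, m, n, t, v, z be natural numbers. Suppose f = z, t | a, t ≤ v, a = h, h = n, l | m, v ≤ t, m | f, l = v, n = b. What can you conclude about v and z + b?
v | z + b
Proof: l = v and l | m, thus v | m. f = z and m | f, so m | z. Since v | m, v | z. From t ≤ v and v ≤ t, t = v. Since h = n and n = b, h = b. a = h and t | a, so t | h. Since h = b, t | b. Since t = v, v | b. v | z, so v | z + b.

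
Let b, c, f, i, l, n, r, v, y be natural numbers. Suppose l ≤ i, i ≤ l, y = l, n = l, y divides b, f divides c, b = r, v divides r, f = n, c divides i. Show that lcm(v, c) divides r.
From f = n and n = l, f = l. Since f divides c, l divides c. Because i ≤ l and l ≤ i, i = l. Since c divides i, c divides l. Since l divides c, l = c. From y = l and y divides b, l divides b. Since b = r, l divides r. l = c, so c divides r. v divides r, so lcm(v, c) divides r.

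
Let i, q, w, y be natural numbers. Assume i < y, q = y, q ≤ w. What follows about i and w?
i < w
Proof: Since q = y and q ≤ w, y ≤ w. Since i < y, i < w.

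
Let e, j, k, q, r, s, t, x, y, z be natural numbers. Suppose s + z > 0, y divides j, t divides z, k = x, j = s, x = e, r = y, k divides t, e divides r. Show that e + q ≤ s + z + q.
From r = y and e divides r, e divides y. From j = s and y divides j, y divides s. Since e divides y, e divides s. k = x and k divides t, hence x divides t. Since x = e, e divides t. From t divides z, e divides z. e divides s, so e divides s + z. s + z > 0, so e ≤ s + z. Then e + q ≤ s + z + q.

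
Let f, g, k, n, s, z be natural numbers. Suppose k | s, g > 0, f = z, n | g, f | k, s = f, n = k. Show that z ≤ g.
s = f and k | s, hence k | f. Since f | k, k = f. Since n = k and n | g, k | g. k = f, so f | g. g > 0, so f ≤ g. Since f = z, z ≤ g.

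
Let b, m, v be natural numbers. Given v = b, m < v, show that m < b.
v = b and m < v. By substitution, m < b.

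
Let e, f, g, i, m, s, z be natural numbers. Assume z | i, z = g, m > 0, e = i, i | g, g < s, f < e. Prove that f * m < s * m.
Because z = g and z | i, g | i. Since i | g, i = g. Since e = i, e = g. Since f < e, f < g. Since g < s, f < s. m > 0, so f * m < s * m.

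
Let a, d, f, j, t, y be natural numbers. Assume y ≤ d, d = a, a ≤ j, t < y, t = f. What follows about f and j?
f < j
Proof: t = f and t < y, thus f < y. From d = a and y ≤ d, y ≤ a. a ≤ j, so y ≤ j. Since f < y, f < j.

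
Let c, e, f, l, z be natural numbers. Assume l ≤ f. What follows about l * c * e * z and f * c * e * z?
l * c * e * z ≤ f * c * e * z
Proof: l ≤ f. By multiplying by a non-negative, l * c ≤ f * c. By multiplying by a non-negative, l * c * e ≤ f * c * e. By multiplying by a non-negative, l * c * e * z ≤ f * c * e * z.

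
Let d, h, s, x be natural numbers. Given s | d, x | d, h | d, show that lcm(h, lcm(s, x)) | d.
s | d and x | d, so lcm(s, x) | d. Since h | d, lcm(h, lcm(s, x)) | d.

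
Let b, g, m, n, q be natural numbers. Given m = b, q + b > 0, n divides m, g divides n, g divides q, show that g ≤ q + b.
g divides n and n divides m, hence g divides m. m = b, so g divides b. Since g divides q, g divides q + b. q + b > 0, so g ≤ q + b.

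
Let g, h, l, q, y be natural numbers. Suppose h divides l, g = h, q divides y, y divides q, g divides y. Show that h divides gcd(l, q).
Because y divides q and q divides y, y = q. g divides y, so g divides q. Since g = h, h divides q. Since h divides l, h divides gcd(l, q).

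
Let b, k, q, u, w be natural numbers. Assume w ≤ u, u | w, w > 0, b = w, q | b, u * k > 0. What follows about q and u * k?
q ≤ u * k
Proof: u | w and w > 0, so u ≤ w. w ≤ u, so w = u. b = w and q | b, so q | w. w = u, so q | u. Then q | u * k. u * k > 0, so q ≤ u * k.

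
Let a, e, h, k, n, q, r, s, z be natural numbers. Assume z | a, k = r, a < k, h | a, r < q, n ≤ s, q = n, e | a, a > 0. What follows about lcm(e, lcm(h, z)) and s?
lcm(e, lcm(h, z)) < s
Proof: Since h | a and z | a, lcm(h, z) | a. e | a, so lcm(e, lcm(h, z)) | a. Because a > 0, lcm(e, lcm(h, z)) ≤ a. k = r and a < k, therefore a < r. q = n and r < q, thus r < n. From a < r, a < n. Since lcm(e, lcm(h, z)) ≤ a, lcm(e, lcm(h, z)) < n. n ≤ s, so lcm(e, lcm(h, z)) < s.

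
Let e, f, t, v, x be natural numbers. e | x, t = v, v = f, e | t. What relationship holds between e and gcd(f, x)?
e | gcd(f, x)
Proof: t = v and v = f, therefore t = f. e | t, so e | f. e | x, so e | gcd(f, x).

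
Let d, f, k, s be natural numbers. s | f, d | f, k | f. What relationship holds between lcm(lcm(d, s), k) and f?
lcm(lcm(d, s), k) | f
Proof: d | f and s | f, so lcm(d, s) | f. Since k | f, lcm(lcm(d, s), k) | f.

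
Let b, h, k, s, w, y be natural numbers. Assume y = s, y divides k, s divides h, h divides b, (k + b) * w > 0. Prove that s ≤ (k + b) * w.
From y = s and y divides k, s divides k. s divides h and h divides b, so s divides b. s divides k, so s divides k + b. Then s divides (k + b) * w. Since (k + b) * w > 0, s ≤ (k + b) * w.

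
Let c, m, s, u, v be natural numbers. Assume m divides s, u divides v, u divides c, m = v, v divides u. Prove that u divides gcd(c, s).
Because v divides u and u divides v, v = u. Since m = v, m = u. Since m divides s, u divides s. Since u divides c, u divides gcd(c, s).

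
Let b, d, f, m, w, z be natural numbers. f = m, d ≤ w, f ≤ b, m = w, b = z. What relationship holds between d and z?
d ≤ z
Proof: Because f = m and m = w, f = w. Since b = z and f ≤ b, f ≤ z. f = w, so w ≤ z. d ≤ w, so d ≤ z.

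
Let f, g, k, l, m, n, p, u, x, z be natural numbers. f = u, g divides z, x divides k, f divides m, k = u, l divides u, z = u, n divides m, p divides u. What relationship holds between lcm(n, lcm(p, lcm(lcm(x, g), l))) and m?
lcm(n, lcm(p, lcm(lcm(x, g), l))) divides m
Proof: From k = u and x divides k, x divides u. z = u and g divides z, so g divides u. x divides u, so lcm(x, g) divides u. l divides u, so lcm(lcm(x, g), l) divides u. From p divides u, lcm(p, lcm(lcm(x, g), l)) divides u. f = u and f divides m, so u divides m. lcm(p, lcm(lcm(x, g), l)) divides u, so lcm(p, lcm(lcm(x, g), l)) divides m. Since n divides m, lcm(n, lcm(p, lcm(lcm(x, g), l))) divides m.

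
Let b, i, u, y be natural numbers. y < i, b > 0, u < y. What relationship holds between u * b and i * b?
u * b < i * b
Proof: u < y and y < i, thus u < i. b > 0, so u * b < i * b.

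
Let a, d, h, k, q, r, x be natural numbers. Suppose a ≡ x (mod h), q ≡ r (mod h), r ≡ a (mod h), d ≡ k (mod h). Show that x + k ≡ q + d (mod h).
Because q ≡ r (mod h) and r ≡ a (mod h), q ≡ a (mod h). Since a ≡ x (mod h), q ≡ x (mod h). d ≡ k (mod h), so q + d ≡ x + k (mod h). Then x + k ≡ q + d (mod h).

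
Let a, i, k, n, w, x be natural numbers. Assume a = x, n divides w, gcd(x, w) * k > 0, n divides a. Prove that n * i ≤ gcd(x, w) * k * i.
a = x and n divides a, thus n divides x. Since n divides w, n divides gcd(x, w). Then n divides gcd(x, w) * k. Because gcd(x, w) * k > 0, n ≤ gcd(x, w) * k. By multiplying by a non-negative, n * i ≤ gcd(x, w) * k * i.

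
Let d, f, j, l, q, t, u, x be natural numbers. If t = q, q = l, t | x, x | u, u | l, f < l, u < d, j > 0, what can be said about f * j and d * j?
f * j < d * j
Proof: Since t = q and q = l, t = l. t | x and x | u, thus t | u. Since t = l, l | u. Since u | l, l = u. Since f < l, f < u. u < d, so f < d. j > 0, so f * j < d * j.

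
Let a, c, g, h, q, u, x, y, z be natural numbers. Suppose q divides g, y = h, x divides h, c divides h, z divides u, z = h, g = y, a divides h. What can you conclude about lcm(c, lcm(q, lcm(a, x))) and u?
lcm(c, lcm(q, lcm(a, x))) divides u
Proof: From g = y and q divides g, q divides y. Since y = h, q divides h. a divides h and x divides h, thus lcm(a, x) divides h. q divides h, so lcm(q, lcm(a, x)) divides h. c divides h, so lcm(c, lcm(q, lcm(a, x))) divides h. z = h and z divides u, thus h divides u. Since lcm(c, lcm(q, lcm(a, x))) divides h, lcm(c, lcm(q, lcm(a, x))) divides u.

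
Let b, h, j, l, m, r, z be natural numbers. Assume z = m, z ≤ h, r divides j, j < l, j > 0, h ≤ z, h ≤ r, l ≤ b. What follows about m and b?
m < b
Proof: h ≤ z and z ≤ h, hence h = z. r divides j and j > 0, therefore r ≤ j. j < l and l ≤ b, so j < b. Since r ≤ j, r < b. h ≤ r, so h < b. h = z, so z < b. Since z = m, m < b.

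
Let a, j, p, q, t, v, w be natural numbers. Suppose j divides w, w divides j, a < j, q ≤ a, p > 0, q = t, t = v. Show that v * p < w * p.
From q = t and t = v, q = v. Since q ≤ a, v ≤ a. From j divides w and w divides j, j = w. Since a < j, a < w. Since v ≤ a, v < w. Using p > 0, by multiplying by a positive, v * p < w * p.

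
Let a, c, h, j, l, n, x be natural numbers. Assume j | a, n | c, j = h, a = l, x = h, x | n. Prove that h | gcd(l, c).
a = l and j | a, therefore j | l. j = h, so h | l. x | n and n | c, therefore x | c. Because x = h, h | c. h | l, so h | gcd(l, c).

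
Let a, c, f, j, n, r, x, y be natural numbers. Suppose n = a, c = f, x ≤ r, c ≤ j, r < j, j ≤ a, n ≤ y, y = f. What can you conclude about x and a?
x < a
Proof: y = f and n ≤ y, thus n ≤ f. Since n = a, a ≤ f. c = f and c ≤ j, hence f ≤ j. Since a ≤ f, a ≤ j. j ≤ a, so j = a. x ≤ r and r < j, thus x < j. Since j = a, x < a.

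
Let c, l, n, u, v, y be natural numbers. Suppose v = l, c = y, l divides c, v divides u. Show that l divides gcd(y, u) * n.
Since c = y and l divides c, l divides y. v = l and v divides u, hence l divides u. From l divides y, l divides gcd(y, u). Then l divides gcd(y, u) * n.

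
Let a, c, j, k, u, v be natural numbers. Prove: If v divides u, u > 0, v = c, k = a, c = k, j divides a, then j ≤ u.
Since c = k and k = a, c = a. v = c and v divides u, therefore c divides u. c = a, so a divides u. j divides a, so j divides u. u > 0, so j ≤ u.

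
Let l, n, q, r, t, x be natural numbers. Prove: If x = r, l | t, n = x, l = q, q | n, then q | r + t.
Because n = x and x = r, n = r. q | n, so q | r. l = q and l | t, thus q | t. Since q | r, q | r + t.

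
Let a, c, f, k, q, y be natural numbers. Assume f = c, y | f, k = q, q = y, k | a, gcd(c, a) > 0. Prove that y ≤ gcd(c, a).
f = c and y | f, therefore y | c. k = q and q = y, so k = y. k | a, so y | a. Since y | c, y | gcd(c, a). gcd(c, a) > 0, so y ≤ gcd(c, a).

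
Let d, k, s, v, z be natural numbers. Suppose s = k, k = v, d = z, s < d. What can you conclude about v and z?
v < z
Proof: From s = k and k = v, s = v. Since d = z and s < d, s < z. s = v, so v < z.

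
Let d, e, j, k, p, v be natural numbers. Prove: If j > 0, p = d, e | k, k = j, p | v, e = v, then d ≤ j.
From k = j and e | k, e | j. Since e = v, v | j. p | v, so p | j. Since j > 0, p ≤ j. p = d, so d ≤ j.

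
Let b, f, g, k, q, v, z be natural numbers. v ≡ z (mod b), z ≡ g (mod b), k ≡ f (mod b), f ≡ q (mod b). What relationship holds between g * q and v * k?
g * q ≡ v * k (mod b)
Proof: v ≡ z (mod b) and z ≡ g (mod b), so v ≡ g (mod b). k ≡ f (mod b) and f ≡ q (mod b), thus k ≡ q (mod b). v ≡ g (mod b), so v * k ≡ g * q (mod b). Then g * q ≡ v * k (mod b).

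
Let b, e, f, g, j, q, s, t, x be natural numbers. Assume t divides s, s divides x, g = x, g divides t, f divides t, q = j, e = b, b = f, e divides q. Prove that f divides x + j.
t divides s and s divides x, thus t divides x. Because g = x and g divides t, x divides t. t divides x, so t = x. f divides t, so f divides x. e = b and b = f, thus e = f. Because e divides q, f divides q. Since q = j, f divides j. Since f divides x, f divides x + j.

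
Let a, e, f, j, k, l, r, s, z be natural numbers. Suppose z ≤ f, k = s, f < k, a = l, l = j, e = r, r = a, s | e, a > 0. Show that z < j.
Because k = s and f < k, f < s. z ≤ f, so z < s. a = l and l = j, so a = j. From e = r and r = a, e = a. s | e, so s | a. a > 0, so s ≤ a. Since a = j, s ≤ j. Since z < s, z < j.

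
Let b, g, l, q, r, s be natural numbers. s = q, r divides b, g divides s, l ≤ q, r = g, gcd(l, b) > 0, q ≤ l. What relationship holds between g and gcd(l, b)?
g ≤ gcd(l, b)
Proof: q ≤ l and l ≤ q, thus q = l. Since s = q and g divides s, g divides q. Since q = l, g divides l. r = g and r divides b, thus g divides b. g divides l, so g divides gcd(l, b). gcd(l, b) > 0, so g ≤ gcd(l, b).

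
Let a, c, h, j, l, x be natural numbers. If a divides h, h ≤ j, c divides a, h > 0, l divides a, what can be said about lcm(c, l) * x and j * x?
lcm(c, l) * x ≤ j * x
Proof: c divides a and l divides a, hence lcm(c, l) divides a. a divides h, so lcm(c, l) divides h. h > 0, so lcm(c, l) ≤ h. h ≤ j, so lcm(c, l) ≤ j. By multiplying by a non-negative, lcm(c, l) * x ≤ j * x.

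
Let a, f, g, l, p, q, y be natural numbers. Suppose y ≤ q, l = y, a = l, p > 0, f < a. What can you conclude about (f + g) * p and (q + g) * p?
(f + g) * p < (q + g) * p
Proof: Since a = l and l = y, a = y. Because f < a, f < y. Since y ≤ q, f < q. Then f + g < q + g. Since p > 0, (f + g) * p < (q + g) * p.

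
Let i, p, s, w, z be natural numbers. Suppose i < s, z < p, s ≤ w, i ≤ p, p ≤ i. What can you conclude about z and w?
z < w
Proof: i ≤ p and p ≤ i, so i = p. i < s and s ≤ w, hence i < w. i = p, so p < w. z < p, so z < w.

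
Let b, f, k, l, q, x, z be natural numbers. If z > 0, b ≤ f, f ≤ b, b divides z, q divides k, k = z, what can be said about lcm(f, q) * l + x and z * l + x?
lcm(f, q) * l + x ≤ z * l + x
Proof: From b ≤ f and f ≤ b, b = f. From b divides z, f divides z. k = z and q divides k, therefore q divides z. Since f divides z, lcm(f, q) divides z. Since z > 0, lcm(f, q) ≤ z. By multiplying by a non-negative, lcm(f, q) * l ≤ z * l. Then lcm(f, q) * l + x ≤ z * l + x.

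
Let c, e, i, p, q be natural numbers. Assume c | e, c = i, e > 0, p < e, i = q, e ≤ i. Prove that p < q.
From c | e and e > 0, c ≤ e. Since c = i, i ≤ e. e ≤ i, so e = i. i = q, so e = q. Since p < e, p < q.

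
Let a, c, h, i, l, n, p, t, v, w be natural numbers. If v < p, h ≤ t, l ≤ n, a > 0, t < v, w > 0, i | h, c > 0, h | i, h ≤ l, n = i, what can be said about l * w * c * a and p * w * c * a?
l * w * c * a < p * w * c * a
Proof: Because i | h and h | i, i = h. n = i, so n = h. l ≤ n, so l ≤ h. Because h ≤ l, h = l. h ≤ t and t < v, hence h < v. h = l, so l < v. v < p, so l < p. w > 0, so l * w < p * w. From c > 0, l * w * c < p * w * c. Since a > 0, l * w * c * a < p * w * c * a.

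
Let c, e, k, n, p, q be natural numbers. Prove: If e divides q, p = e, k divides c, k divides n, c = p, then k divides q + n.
Because c = p and k divides c, k divides p. Since p = e, k divides e. Since e divides q, k divides q. Since k divides n, k divides q + n.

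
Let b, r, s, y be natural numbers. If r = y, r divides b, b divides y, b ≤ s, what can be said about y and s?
y ≤ s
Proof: From r = y and r divides b, y divides b. Because b divides y, b = y. Since b ≤ s, y ≤ s.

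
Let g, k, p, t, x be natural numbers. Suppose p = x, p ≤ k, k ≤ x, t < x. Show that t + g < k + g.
p = x and p ≤ k, hence x ≤ k. k ≤ x, so x = k. Since t < x, t < k. Then t + g < k + g.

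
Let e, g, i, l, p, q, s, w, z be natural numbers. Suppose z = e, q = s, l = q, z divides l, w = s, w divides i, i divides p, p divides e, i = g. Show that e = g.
Because l = q and z divides l, z divides q. Since q = s, z divides s. Because w = s and w divides i, s divides i. Since z divides s, z divides i. z = e, so e divides i. Because i divides p and p divides e, i divides e. e divides i, so e = i. i = g, so e = g.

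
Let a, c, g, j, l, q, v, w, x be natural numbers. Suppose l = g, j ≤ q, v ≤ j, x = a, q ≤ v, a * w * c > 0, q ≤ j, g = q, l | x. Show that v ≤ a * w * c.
From j ≤ q and q ≤ j, j = q. Since v ≤ j, v ≤ q. q ≤ v, so q = v. l = g and g = q, thus l = q. l | x, so q | x. x = a, so q | a. q = v, so v | a. Then v | a * w. Then v | a * w * c. a * w * c > 0, so v ≤ a * w * c.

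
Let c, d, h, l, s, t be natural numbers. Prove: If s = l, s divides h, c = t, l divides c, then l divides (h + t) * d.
s = l and s divides h, so l divides h. Since c = t and l divides c, l divides t. l divides h, so l divides h + t. Then l divides (h + t) * d.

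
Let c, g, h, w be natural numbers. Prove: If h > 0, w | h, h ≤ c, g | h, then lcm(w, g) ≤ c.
w | h and g | h, so lcm(w, g) | h. h > 0, so lcm(w, g) ≤ h. Because h ≤ c, lcm(w, g) ≤ c.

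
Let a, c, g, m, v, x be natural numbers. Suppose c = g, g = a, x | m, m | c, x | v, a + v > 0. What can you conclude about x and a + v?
x ≤ a + v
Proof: Since c = g and g = a, c = a. From x | m and m | c, x | c. c = a, so x | a. Since x | v, x | a + v. Because a + v > 0, x ≤ a + v.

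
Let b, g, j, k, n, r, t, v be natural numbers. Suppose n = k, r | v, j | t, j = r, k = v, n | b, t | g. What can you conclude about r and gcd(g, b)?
r | gcd(g, b)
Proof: j = r and j | t, thus r | t. Since t | g, r | g. Since n = k and k = v, n = v. Since n | b, v | b. Because r | v, r | b. Since r | g, r | gcd(g, b).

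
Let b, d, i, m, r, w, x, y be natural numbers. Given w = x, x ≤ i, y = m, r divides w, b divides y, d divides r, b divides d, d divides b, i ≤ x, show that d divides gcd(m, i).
b divides d and d divides b, thus b = d. y = m and b divides y, thus b divides m. b = d, so d divides m. x ≤ i and i ≤ x, so x = i. Since w = x, w = i. Because r divides w, r divides i. Since d divides r, d divides i. d divides m, so d divides gcd(m, i).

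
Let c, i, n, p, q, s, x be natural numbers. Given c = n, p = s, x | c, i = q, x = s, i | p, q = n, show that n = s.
i = q and q = n, therefore i = n. Because p = s and i | p, i | s. Because i = n, n | s. Because x = s and x | c, s | c. c = n, so s | n. n | s, so n = s.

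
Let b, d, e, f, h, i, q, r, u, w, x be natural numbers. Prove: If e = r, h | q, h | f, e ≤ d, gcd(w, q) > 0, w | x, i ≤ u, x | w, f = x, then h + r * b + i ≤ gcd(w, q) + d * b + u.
x | w and w | x, therefore x = w. f = x, so f = w. Since h | f, h | w. h | q, so h | gcd(w, q). Since gcd(w, q) > 0, h ≤ gcd(w, q). Since e = r and e ≤ d, r ≤ d. Then r * b ≤ d * b. Since i ≤ u, r * b + i ≤ d * b + u. h ≤ gcd(w, q), so h + r * b + i ≤ gcd(w, q) + d * b + u.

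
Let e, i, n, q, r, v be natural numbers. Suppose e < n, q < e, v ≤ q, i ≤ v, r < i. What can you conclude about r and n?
r < n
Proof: r < i and i ≤ v, thus r < v. Because v ≤ q and q < e, v < e. r < v, so r < e. e < n, so r < n.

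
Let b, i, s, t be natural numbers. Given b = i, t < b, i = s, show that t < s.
Since b = i and i = s, b = s. Since t < b, t < s.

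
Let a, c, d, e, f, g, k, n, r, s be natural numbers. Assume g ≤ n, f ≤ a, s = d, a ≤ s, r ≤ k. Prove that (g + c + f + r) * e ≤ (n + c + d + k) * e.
g ≤ n, hence g + c ≤ n + c. s = d and a ≤ s, so a ≤ d. From f ≤ a, f ≤ d. g + c ≤ n + c, so g + c + f ≤ n + c + d. Since r ≤ k, g + c + f + r ≤ n + c + d + k. Then (g + c + f + r) * e ≤ (n + c + d + k) * e.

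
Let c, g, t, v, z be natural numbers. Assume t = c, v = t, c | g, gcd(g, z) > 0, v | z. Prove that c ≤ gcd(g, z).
Because v = t and v | z, t | z. t = c, so c | z. c | g, so c | gcd(g, z). gcd(g, z) > 0, so c ≤ gcd(g, z).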